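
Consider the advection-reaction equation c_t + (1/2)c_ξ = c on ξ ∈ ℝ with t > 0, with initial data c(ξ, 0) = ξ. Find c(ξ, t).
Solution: Substitute c = exp(t)u.
Then c_t = exp(t)(u_t + u), c_ξ = exp(t)u_ξ; substituting and dividing by exp(t), the lower-order terms cancel: u_t + (1/2)u_ξ = 0 (standard advection equation).
Data for u: u(ξ,0) = c(ξ,0) = ξ.
By characteristics (dξ/dt = 1/2), u(ξ,t) = f(ξ - (1/2)t) with f = u(·, 0).
So u(ξ,t) = -(1/2)t + ξ, and c(ξ,t) = exp(t)u(ξ,t).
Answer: c(ξ, t) = -(1/2)texp(t) + ξexp(t)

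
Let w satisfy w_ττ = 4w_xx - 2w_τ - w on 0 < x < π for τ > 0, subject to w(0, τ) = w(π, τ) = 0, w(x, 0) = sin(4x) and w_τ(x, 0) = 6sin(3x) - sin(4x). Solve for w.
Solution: Substitute w = exp(-τ)u.
Then w_τ = exp(-τ)(u_τ - u), w_ττ = exp(-τ)(u_ττ - 2u_τ + u), w_xx = exp(-τ)u_xx; substituting and dividing by exp(-τ), the lower-order terms cancel: u_ττ = 4u_xx (standard wave equation).
Data for u: u(x,0) = w(x,0) = sin(4x); u_τ(x,0) = w_τ(x,0) + w(x,0) = 6sin(3x). The boundary conditions carry over: u(0,τ) = u(π,τ) = 0.
Separating variables: u = Σ [A_n cos(ω_n τ) + B_n sin(ω_n τ)] sin(nx), ω_n = 2n. From ICs (B_n = velocity coefficient / ω_n): A_4=1, B_3=1.
So u(x,τ) = sin(3x)sin(6τ) + sin(4x)cos(8τ), and w(x,τ) = exp(-τ)u(x,τ).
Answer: w(x, τ) = exp(-τ)sin(3x)sin(6τ) + exp(-τ)sin(4x)cos(8τ)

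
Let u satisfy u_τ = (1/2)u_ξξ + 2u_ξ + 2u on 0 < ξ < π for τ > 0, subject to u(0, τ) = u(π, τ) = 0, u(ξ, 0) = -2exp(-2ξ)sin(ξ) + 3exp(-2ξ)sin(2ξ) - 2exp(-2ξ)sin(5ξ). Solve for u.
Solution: Substitute u = exp(-2ξ)w, i.e. w = exp(2ξ)u.
By the product rule, u_ξ = exp(-2ξ)(w_ξ - 2w), u_ξξ = exp(-2ξ)(w_ξξ - 4w_ξ + 4w), u_τ = exp(-2ξ)w_τ.
Substituting into the PDE and dividing by exp(-2ξ): w_τ = (1/2)(w_ξξ - 4w_ξ + 4w) + 2(w_ξ - 2w) + 2w.
The lower-order terms cancel, leaving the standard heat equation w_τ = (1/2)w_ξξ.
Initial data for w: w(ξ,0) = exp(2ξ)u(ξ,0) = -2sin(ξ) + 3sin(2ξ) - 2sin(5ξ). The boundary conditions carry over: w(0,τ) = w(π,τ) = 0.
Solve for w:
  Using separation of variables w = X(ξ)T(τ):
  Eigenfunctions: sin(nξ), n = 1, 2, 3, ...
  General solution: w(ξ, τ) = Σ c_n sin(nξ) exp(-n² τ/2)
  Matching w(ξ,0) = -2sin(ξ) + 3sin(2ξ) - 2sin(5ξ) term by term: c_1=-2, c_2=3, c_5=-2.
Hence w(ξ,τ) = 3exp(-2τ)sin(2ξ) - 2exp(-τ/2)sin(ξ) - 2exp(-25τ/2)sin(5ξ).
Transform back: u(ξ,τ) = exp(-2ξ)w(ξ,τ).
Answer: u(ξ, τ) = 3exp(-2ξ)exp(-2τ)sin(2ξ) - 2exp(-2ξ)exp(-τ/2)sin(ξ) - 2exp(-2ξ)exp(-25τ/2)sin(5ξ)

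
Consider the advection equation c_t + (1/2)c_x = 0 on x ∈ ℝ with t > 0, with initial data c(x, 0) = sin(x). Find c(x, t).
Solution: By method of characteristics (waves move right with speed 1/2):
Along characteristics x - (1/2)t = const, c is constant, so c(x,t) = f(x - (1/2)t) with f = c(·, 0).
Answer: c(x, t) = -sin(t/2 - x)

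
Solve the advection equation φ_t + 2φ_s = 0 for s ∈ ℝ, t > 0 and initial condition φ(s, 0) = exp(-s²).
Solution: By method of characteristics (waves move right with speed 2):
Along characteristics s - 2t = const, φ is constant, so φ(s,t) = f(s - 2t) with f = φ(·, 0).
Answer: φ(s, t) = exp(-(s - 2t)²)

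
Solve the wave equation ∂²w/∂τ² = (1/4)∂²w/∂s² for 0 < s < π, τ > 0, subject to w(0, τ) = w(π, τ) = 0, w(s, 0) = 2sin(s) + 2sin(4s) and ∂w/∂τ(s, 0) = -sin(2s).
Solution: Separating variables: w = Σ [A_n cos(ω_n τ) + B_n sin(ω_n τ)] sin(ns), ω_n = n/2. From ICs (B_n = velocity coefficient / ω_n): A_1=2, A_4=2, B_2=-1.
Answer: w(s, τ) = 2sin(s)cos(τ/2) - sin(2s)sin(τ) + 2sin(4s)cos(2τ)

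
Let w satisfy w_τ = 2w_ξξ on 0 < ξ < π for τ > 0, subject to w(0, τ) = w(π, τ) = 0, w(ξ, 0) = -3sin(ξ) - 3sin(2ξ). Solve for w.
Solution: Using separation of variables w = X(ξ)T(τ):
Eigenfunctions: sin(nξ), n = 1, 2, 3, ...
General solution: w(ξ, τ) = Σ c_n sin(nξ) exp(-2n² τ)
Matching w(ξ,0) = -3sin(ξ) - 3sin(2ξ) term by term: c_1=-3, c_2=-3.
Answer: w(ξ, τ) = -3exp(-2τ)sin(ξ) - 3exp(-8τ)sin(2ξ)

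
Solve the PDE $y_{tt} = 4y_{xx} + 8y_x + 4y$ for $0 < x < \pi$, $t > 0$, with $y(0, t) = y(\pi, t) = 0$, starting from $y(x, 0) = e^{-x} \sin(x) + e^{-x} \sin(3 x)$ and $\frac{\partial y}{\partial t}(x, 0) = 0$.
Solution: Substitute $y = e^{-x}u$, i.e. $u = e^{x}y$.
By the product rule, $y_x = e^{-x}(u_x - u)$, $y_{xx} = e^{-x}(u_{xx} - 2u_x + u)$, $y_{tt} = e^{-x}u_{tt}$.
Substituting into the PDE and dividing by $e^{-x}$: $u_{tt} = 4(u_{xx} - 2u_x + u) + 8(u_x - u) + 4u$.
The lower-order terms cancel, leaving the standard wave equation $u_{tt} = 4u_{xx}$.
Initial data for $u$: $u(x,0) = e^{x}y(x,0) = \sin(x) + \sin(3 x)$; $u_t(x,0) = e^{x}y_t(x,0) = 0$. The boundary conditions carry over: $u(0,t) = u(\pi,t) = 0$.
Solve for $u$:
  Using separation of variables $u = X(x)T(t)$:
  Eigenfunctions: $\sin(nx)$, $n = 1, 2, 3, \ldots$
  General solution: $u(x, t) = \sum [A_n \cos(2n t) + B_n \sin(2n t)] \sin(nx)$
  From $u(x,0) = \sin(x) + \sin(3 x)$: $A_1=1, A_3=1$. From $u_t(x,0) = 0$: all $B_n = 0$.
Hence $u(x,t) = \sin(x) \cos(2 t) + \sin(3 x) \cos(6 t)$.
Transform back: $y(x,t) = e^{-x}u(x,t)$.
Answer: $y(x, t) = e^{-x} \sin(x) \cos(2 t) + e^{-x} \sin(3 x) \cos(6 t)$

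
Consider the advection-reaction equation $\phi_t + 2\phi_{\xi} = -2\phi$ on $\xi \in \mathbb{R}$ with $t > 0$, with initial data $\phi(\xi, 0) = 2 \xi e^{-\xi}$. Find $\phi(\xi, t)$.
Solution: Substitute $\phi = e^{-\xi}u$, i.e. $u = e^{\xi}\phi$.
By the product rule, $\phi_{\xi} = e^{-\xi}(u_{\xi} - u)$, $\phi_t = e^{-\xi}u_t$.
Substituting into the PDE and dividing by $e^{-\xi}$: $u_t + 2(u_{\xi} - u) = -2u$.
The lower-order terms cancel, leaving the standard advection equation $u_t + 2u_{\xi} = 0$.
Initial data for $u$: $u(\xi,0) = e^{\xi}\phi(\xi,0) = 2 \xi$.
Solve for $u$:
  By method of characteristics (waves move right with speed 2):
  Along characteristics $\xi - 2t =$ const, $u$ is constant, so $u(\xi,t) = f(\xi - 2t)$ with $f = u( \cdot , 0)$.
Hence $u(\xi,t) = -4 t + 2 \xi$.
Transform back: $\phi(\xi,t) = e^{-\xi}u(\xi,t)$.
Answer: $\phi(\xi, t) = 2 \xi e^{-\xi} - 4 t e^{-\xi}$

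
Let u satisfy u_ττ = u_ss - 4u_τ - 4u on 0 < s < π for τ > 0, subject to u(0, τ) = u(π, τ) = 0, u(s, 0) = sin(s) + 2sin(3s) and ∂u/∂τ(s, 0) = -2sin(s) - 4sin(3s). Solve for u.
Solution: Substitute u = exp(-2τ)w, i.e. w = exp(2τ)u.
By the product rule, u_τ = exp(-2τ)(w_τ - 2w), u_ττ = exp(-2τ)(w_ττ - 4w_τ + 4w), u_ss = exp(-2τ)w_ss.
Substituting into the PDE and dividing by exp(-2τ): w_ττ - 4w_τ + 4w = w_ss - 4(w_τ - 2w) - 4w.
The lower-order terms cancel, leaving the standard wave equation w_ττ = w_ss.
Initial data for w: w(s,0) = u(s,0) = sin(s) + 2sin(3s); w_τ(s,0) = u_τ(s,0) + 2u(s,0) = 0. The boundary conditions carry over: w(0,τ) = w(π,τ) = 0.
Solve for w:
  Using separation of variables w = X(s)T(τ):
  Eigenfunctions: sin(ns), n = 1, 2, 3, ...
  General solution: w(s, τ) = Σ [A_n cos(n τ) + B_n sin(n τ)] sin(ns)
  From w(s,0) = sin(s) + 2sin(3s): A_1=1, A_3=2. From w_τ(s,0) = 0: all B_n = 0.
Hence w(s,τ) = sin(s)cos(τ) + 2sin(3s)cos(3τ).
Transform back: u(s,τ) = exp(-2τ)w(s,τ).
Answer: u(s, τ) = exp(-2τ)sin(s)cos(τ) + 2exp(-2τ)sin(3s)cos(3τ)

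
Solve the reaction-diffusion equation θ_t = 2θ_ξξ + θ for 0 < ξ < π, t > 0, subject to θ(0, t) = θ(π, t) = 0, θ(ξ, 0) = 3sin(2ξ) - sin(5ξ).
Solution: Substitute θ = exp(t)u, i.e. u = exp(-t)θ.
By the product rule, θ_t = exp(t)(u_t + u), θ_ξξ = exp(t)u_ξξ.
Substituting into the PDE and dividing by exp(t): u_t + u = 2u_ξξ + u.
The lower-order terms cancel, leaving the standard heat equation u_t = 2u_ξξ.
Initial data for u: u(ξ,0) = θ(ξ,0) = 3sin(2ξ) - sin(5ξ). The boundary conditions carry over: u(0,t) = u(π,t) = 0.
Solve for u:
  Using separation of variables u = X(ξ)G(t):
  Eigenfunctions: sin(nξ), n = 1, 2, 3, ...
  General solution: u(ξ, t) = Σ c_n sin(nξ) exp(-2n² t)
  Matching u(ξ,0) = 3sin(2ξ) - sin(5ξ) term by term: c_2=3, c_5=-1.
Hence u(ξ,t) = 3exp(-8t)sin(2ξ) - exp(-50t)sin(5ξ).
Transform back: θ(ξ,t) = exp(t)u(ξ,t).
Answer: θ(ξ, t) = 3exp(-7t)sin(2ξ) - exp(-49t)sin(5ξ)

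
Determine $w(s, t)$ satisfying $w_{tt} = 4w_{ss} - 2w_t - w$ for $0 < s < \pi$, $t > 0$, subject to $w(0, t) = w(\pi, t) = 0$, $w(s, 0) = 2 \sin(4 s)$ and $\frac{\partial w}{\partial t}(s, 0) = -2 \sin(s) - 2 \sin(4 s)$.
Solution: Substitute $w = e^{-t}u$.
Then $w_t = e^{-t}(u_t - u)$, $w_{tt} = e^{-t}(u_{tt} - 2u_t + u)$, $w_{ss} = e^{-t}u_{ss}$; substituting and dividing by $e^{-t}$, the lower-order terms cancel: $u_{tt} = 4u_{ss}$ (standard wave equation).
Data for $u$: $u(s,0) = w(s,0) = 2 \sin(4 s)$; $u_t(s,0) = w_t(s,0) + w(s,0) = -2 \sin(s)$. The boundary conditions carry over: $u(0,t) = u(\pi,t) = 0$.
Separating variables: $u = \sum [A_n \cos(\omega_n t) + B_n \sin(\omega_n t)] \sin(ns)$, $\omega_n = 2n$. From ICs ($B_n$ = velocity coefficient / $\omega_n$): $A_4=2, B_1=-1$.
So $u(s,t) = - \sin(s) \sin(2 t) + 2 \sin(4 s) \cos(8 t)$, and $w(s,t) = e^{-t}u(s,t)$.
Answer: $w(s, t) = - e^{-t} \sin(s) \sin(2 t) + 2 e^{-t} \sin(4 s) \cos(8 t)$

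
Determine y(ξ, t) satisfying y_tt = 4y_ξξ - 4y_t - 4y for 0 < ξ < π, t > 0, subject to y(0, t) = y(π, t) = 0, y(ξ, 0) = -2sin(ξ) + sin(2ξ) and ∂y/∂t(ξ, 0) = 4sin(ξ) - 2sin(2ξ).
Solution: Substitute y = exp(-2t)u.
Then y_t = exp(-2t)(u_t - 2u), y_tt = exp(-2t)(u_tt - 4u_t + 4u), y_ξξ = exp(-2t)u_ξξ; substituting and dividing by exp(-2t), the lower-order terms cancel: u_tt = 4u_ξξ (standard wave equation).
Data for u: u(ξ,0) = y(ξ,0) = -2sin(ξ) + sin(2ξ); u_t(ξ,0) = y_t(ξ,0) + 2y(ξ,0) = 0. The boundary conditions carry over: u(0,t) = u(π,t) = 0.
Separating variables: u = Σ [A_n cos(ω_n t) + B_n sin(ω_n t)] sin(nξ), ω_n = 2n. From ICs: A_1=-2, A_2=1.
So u(ξ,t) = -2sin(ξ)cos(2t) + sin(2ξ)cos(4t), and y(ξ,t) = exp(-2t)u(ξ,t).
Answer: y(ξ, t) = -2exp(-2t)sin(ξ)cos(2t) + exp(-2t)sin(2ξ)cos(4t)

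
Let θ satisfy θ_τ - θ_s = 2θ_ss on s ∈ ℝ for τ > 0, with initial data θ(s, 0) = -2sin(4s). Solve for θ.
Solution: Moving frame: η = s + τ, σ = τ, θ = u(η,σ), so θ_τ = u_σ + u_η and θ_ss = u_ηη.
Hence θ_τ - θ_s = u_σ and the PDE becomes the heat equation u_σ = 2u_ηη on η ∈ ℝ.
Initial data: u(η,0) = θ(η,0) = -2sin(4η). Each mode sin(nη) decays as exp(-2n²σ) on ℝ, so u(η,σ) = Σ c_n exp(-2n²σ) sin(nη) with c_4=-2: u(η,σ) = -2exp(-32σ)sin(4η).
Substituting back: θ(s,τ) = u(s + τ, τ).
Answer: θ(s, τ) = -2exp(-32τ)sin(4s + 4τ)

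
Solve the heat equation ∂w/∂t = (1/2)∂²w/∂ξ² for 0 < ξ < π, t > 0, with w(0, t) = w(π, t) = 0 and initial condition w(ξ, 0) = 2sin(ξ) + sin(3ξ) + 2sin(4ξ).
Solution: Using separation of variables w = X(ξ)T(t):
Eigenfunctions: sin(nξ), n = 1, 2, 3, ...
General solution: w(ξ, t) = Σ c_n sin(nξ) exp(-n² t/2)
Matching w(ξ,0) = 2sin(ξ) + sin(3ξ) + 2sin(4ξ) term by term: c_1=2, c_3=1, c_4=2.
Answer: w(ξ, t) = 2exp(-8t)sin(4ξ) + 2exp(-t/2)sin(ξ) + exp(-9t/2)sin(3ξ)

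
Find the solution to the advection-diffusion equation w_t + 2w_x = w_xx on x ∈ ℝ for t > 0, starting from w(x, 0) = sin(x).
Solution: Change to a moving frame: let η = x - 2t, σ = t and write w(x,t) = u(η,σ).
By the chain rule w_t = u_σ - 2u_η, w_x = u_η, w_xx = u_ηη.
Then w_t + 2w_x = u_σ: the advection term cancels and the PDE becomes the heat equation u_σ = u_ηη on η ∈ ℝ.
Initial data: u(η,0) = w(η,0) = sin(η).
On η ∈ ℝ each mode satisfies (sin(nη))″ = -n² sin(nη), so exp(-n²σ) sin(nη) solves the heat equation; by superposition u(η,σ) = Σ c_n exp(-n²σ) sin(nη).
Reading off the coefficients: c_1=1, so u(η,σ) = exp(-σ)sin(η).
Substituting back η = x - 2t, σ = t: w(x,t) = u(x - 2t, t).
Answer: w(x, t) = -exp(-t)sin(2t - x)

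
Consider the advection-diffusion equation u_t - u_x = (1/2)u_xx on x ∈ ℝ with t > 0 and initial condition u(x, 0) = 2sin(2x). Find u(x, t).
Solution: Change to a moving frame: let η = x + t, σ = t and write u(x,t) = w(η,σ).
By the chain rule u_t = w_σ + w_η, u_x = w_η, u_xx = w_ηη.
Then u_t - u_x = w_σ: the advection term cancels and the PDE becomes the heat equation w_σ = (1/2)w_ηη on η ∈ ℝ.
Initial data: w(η,0) = u(η,0) = 2sin(2η).
On η ∈ ℝ each mode satisfies (sin(nη))″ = -n² sin(nη), so exp(-n²σ/2) sin(nη) solves the heat equation; by superposition w(η,σ) = Σ c_n exp(-n²σ/2) sin(nη).
Reading off the coefficients: c_2=2, so w(η,σ) = 2exp(-2σ)sin(2η).
Substituting back η = x + t, σ = t: u(x,t) = w(x + t, t).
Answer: u(x, t) = 2exp(-2t)sin(2t + 2x)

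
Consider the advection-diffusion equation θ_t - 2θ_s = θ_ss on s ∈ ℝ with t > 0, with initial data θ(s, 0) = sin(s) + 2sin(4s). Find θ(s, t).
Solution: Moving frame: η = s + 2t, σ = t, θ = u(η,σ), so θ_t = u_σ + 2u_η and θ_ss = u_ηη.
Hence θ_t - 2θ_s = u_σ and the PDE becomes the heat equation u_σ = u_ηη on η ∈ ℝ.
Initial data: u(η,0) = θ(η,0) = sin(η) + 2sin(4η). Each mode sin(nη) decays as exp(-n²σ) on ℝ, so u(η,σ) = Σ c_n exp(-n²σ) sin(nη) with c_1=1, c_4=2: u(η,σ) = exp(-σ)sin(η) + 2exp(-16σ)sin(4η).
Substituting back: θ(s,t) = u(s + 2t, t).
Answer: θ(s, t) = exp(-t)sin(s + 2t) + 2exp(-16t)sin(4s + 8t)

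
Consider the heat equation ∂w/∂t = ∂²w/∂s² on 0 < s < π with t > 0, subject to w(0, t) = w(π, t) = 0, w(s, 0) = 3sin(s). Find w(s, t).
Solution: Separating variables: w = Σ c_n exp(-n²t) sin(ns). From w(s,0) = 3sin(s): c_1=3.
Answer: w(s, t) = 3exp(-t)sin(s)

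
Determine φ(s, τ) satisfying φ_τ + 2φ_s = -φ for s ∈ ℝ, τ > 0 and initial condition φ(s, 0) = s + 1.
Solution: Substitute φ = exp(-τ)u.
Then φ_τ = exp(-τ)(u_τ - u), φ_s = exp(-τ)u_s; substituting and dividing by exp(-τ), the lower-order terms cancel: u_τ + 2u_s = 0 (standard advection equation).
Data for u: u(s,0) = φ(s,0) = s + 1.
By characteristics (ds/dτ = 2), u(s,τ) = f(s - 2τ) with f = u(·, 0).
So u(s,τ) = s - 2τ + 1, and φ(s,τ) = exp(-τ)u(s,τ).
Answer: φ(s, τ) = sexp(-τ) - 2τexp(-τ) + exp(-τ)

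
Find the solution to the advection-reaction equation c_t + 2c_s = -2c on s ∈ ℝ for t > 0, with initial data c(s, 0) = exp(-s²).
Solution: Substitute c = exp(-2t)u, i.e. u = exp(2t)c.
By the product rule, c_t = exp(-2t)(u_t - 2u), c_s = exp(-2t)u_s.
Substituting into the PDE and dividing by exp(-2t): u_t - 2u + 2u_s = -2u.
The lower-order terms cancel, leaving the standard advection equation u_t + 2u_s = 0.
Initial data for u: u(s,0) = c(s,0) = exp(-s²).
Solve for u:
  By method of characteristics (waves move right with speed 2):
  Along characteristics s - 2t = const, u is constant, so u(s,t) = f(s - 2t) with f = u(·, 0).
Hence u(s,t) = exp(-(s - 2t)²).
Transform back: c(s,t) = exp(-2t)u(s,t).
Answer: c(s, t) = exp(-2t)exp(-(s - 2t)²)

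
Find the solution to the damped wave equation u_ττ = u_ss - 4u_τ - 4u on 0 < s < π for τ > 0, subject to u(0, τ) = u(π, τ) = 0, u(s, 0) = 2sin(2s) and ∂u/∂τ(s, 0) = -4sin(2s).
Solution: Substitute u = exp(-2τ)w, i.e. w = exp(2τ)u.
By the product rule, u_τ = exp(-2τ)(w_τ - 2w), u_ττ = exp(-2τ)(w_ττ - 4w_τ + 4w), u_ss = exp(-2τ)w_ss.
Substituting into the PDE and dividing by exp(-2τ): w_ττ - 4w_τ + 4w = w_ss - 4(w_τ - 2w) - 4w.
The lower-order terms cancel, leaving the standard wave equation w_ττ = w_ss.
Initial data for w: w(s,0) = u(s,0) = 2sin(2s); w_τ(s,0) = u_τ(s,0) + 2u(s,0) = 0. The boundary conditions carry over: w(0,τ) = w(π,τ) = 0.
Solve for w:
  Using separation of variables w = X(s)T(τ):
  Eigenfunctions: sin(ns), n = 1, 2, 3, ...
  General solution: w(s, τ) = Σ [A_n cos(n τ) + B_n sin(n τ)] sin(ns)
  From w(s,0) = 2sin(2s): A_2=2. From w_τ(s,0) = 0: all B_n = 0.
Hence w(s,τ) = 2sin(2s)cos(2τ).
Transform back: u(s,τ) = exp(-2τ)w(s,τ).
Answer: u(s, τ) = 2exp(-2τ)sin(2s)cos(2τ)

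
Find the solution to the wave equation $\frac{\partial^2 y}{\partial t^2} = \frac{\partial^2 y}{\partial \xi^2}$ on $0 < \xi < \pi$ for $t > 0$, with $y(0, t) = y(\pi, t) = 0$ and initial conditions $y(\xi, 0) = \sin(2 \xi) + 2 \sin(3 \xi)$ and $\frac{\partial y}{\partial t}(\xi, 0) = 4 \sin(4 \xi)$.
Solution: Separating variables: $y = \sum [A_n \cos(\omega_n t) + B_n \sin(\omega_n t)] \sin(n\xi)$, $\omega_n = n$. From ICs ($B_n$ = velocity coefficient / $\omega_n$): $A_2=1, A_3=2, B_4=1$.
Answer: $y(\xi, t) = \sin(2 \xi) \cos(2 t) + 2 \sin(3 \xi) \cos(3 t) + \sin(4 \xi) \sin(4 t)$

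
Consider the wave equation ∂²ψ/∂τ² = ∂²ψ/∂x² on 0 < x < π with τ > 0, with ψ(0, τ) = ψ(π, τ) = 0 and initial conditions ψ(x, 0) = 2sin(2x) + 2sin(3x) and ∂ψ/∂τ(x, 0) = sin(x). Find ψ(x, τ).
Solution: Separating variables: ψ = Σ [A_n cos(ω_n τ) + B_n sin(ω_n τ)] sin(nx), ω_n = n. From ICs (B_n = velocity coefficient / ω_n): A_2=2, A_3=2, B_1=1.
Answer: ψ(x, τ) = sin(x)sin(τ) + 2sin(2x)cos(2τ) + 2sin(3x)cos(3τ)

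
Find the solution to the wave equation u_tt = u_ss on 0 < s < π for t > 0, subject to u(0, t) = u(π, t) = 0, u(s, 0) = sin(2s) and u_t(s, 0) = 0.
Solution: Using separation of variables u = X(s)T(t):
Eigenfunctions: sin(ns), n = 1, 2, 3, ...
General solution: u(s, t) = Σ [A_n cos(n t) + B_n sin(n t)] sin(ns)
From u(s,0) = sin(2s): A_2=1. From u_t(s,0) = 0: all B_n = 0.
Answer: u(s, t) = sin(2s)cos(2t)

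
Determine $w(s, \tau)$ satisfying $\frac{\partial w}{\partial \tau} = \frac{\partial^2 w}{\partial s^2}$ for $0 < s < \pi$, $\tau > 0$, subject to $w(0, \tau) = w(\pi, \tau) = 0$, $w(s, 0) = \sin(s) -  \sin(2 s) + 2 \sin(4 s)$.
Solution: Separating variables: $w = \sum c_n e^{-n^2\tau} \sin(ns)$. From $w(s,0) = \sin(s) - \sin(2 s) + 2 \sin(4 s)$: $c_1=1, c_2=-1, c_4=2$.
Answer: $w(s, \tau) = e^{-\tau} \sin(s) -  e^{-4 \tau} \sin(2 s) + 2 e^{-16 \tau} \sin(4 s)$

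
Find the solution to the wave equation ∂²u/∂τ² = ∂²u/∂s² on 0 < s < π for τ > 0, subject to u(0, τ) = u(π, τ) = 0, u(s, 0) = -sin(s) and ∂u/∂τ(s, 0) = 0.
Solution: Using separation of variables u = X(s)T(τ):
Eigenfunctions: sin(ns), n = 1, 2, 3, ...
General solution: u(s, τ) = Σ [A_n cos(n τ) + B_n sin(n τ)] sin(ns)
From u(s,0) = -sin(s): A_1=-1. From u_τ(s,0) = 0: all B_n = 0.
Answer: u(s, τ) = -sin(s)cos(τ)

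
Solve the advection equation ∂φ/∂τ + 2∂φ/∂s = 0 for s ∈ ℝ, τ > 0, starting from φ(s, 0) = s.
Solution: By characteristics (ds/dτ = 2), φ(s,τ) = f(s - 2τ) with f = φ(·, 0).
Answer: φ(s, τ) = s - 2τ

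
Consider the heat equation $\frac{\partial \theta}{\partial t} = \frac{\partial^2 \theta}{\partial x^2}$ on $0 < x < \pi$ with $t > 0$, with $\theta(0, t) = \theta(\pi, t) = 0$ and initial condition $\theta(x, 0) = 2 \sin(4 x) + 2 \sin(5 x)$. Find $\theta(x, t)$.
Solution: Using separation of variables $\theta = X(x)G(t)$:
Eigenfunctions: $\sin(nx)$, $n = 1, 2, 3, \ldots$
General solution: $\theta(x, t) = \sum c_n \sin(nx) e^{-n^2 t}$
Matching $\theta(x,0) = 2 \sin(4 x) + 2 \sin(5 x)$ term by term: $c_4=2, c_5=2$.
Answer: $\theta(x, t) = 2 e^{-16 t} \sin(4 x) + 2 e^{-25 t} \sin(5 x)$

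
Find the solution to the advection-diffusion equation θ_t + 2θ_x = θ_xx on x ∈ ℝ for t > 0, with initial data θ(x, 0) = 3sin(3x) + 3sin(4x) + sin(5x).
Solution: Change to a moving frame: let η = x - 2t, σ = t and write θ(x,t) = u(η,σ).
By the chain rule θ_t = u_σ - 2u_η, θ_x = u_η, θ_xx = u_ηη.
Then θ_t + 2θ_x = u_σ: the advection term cancels and the PDE becomes the heat equation u_σ = u_ηη on η ∈ ℝ.
Initial data: u(η,0) = θ(η,0) = 3sin(3η) + 3sin(4η) + sin(5η).
On η ∈ ℝ each mode satisfies (sin(nη))″ = -n² sin(nη), so exp(-n²σ) sin(nη) solves the heat equation; by superposition u(η,σ) = Σ c_n exp(-n²σ) sin(nη).
Reading off the coefficients: c_3=3, c_4=3, c_5=1, so u(η,σ) = 3exp(-9σ)sin(3η) + 3exp(-16σ)sin(4η) + exp(-25σ)sin(5η).
Substituting back η = x - 2t, σ = t: θ(x,t) = u(x - 2t, t).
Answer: θ(x, t) = -3exp(-9t)sin(6t - 3x) - 3exp(-16t)sin(8t - 4x) - exp(-25t)sin(10t - 5x)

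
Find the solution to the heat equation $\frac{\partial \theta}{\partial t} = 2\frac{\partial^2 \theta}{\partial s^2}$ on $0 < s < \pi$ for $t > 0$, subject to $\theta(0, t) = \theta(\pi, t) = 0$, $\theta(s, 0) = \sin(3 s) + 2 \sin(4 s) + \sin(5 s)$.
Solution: Using separation of variables $\theta = X(s)G(t)$:
Eigenfunctions: $\sin(ns)$, $n = 1, 2, 3, \ldots$
General solution: $\theta(s, t) = \sum c_n \sin(ns) e^{-2n^2 t}$
Matching $\theta(s,0) = \sin(3 s) + 2 \sin(4 s) + \sin(5 s)$ term by term: $c_3=1, c_4=2, c_5=1$.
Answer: $\theta(s, t) = e^{-18 t} \sin(3 s) + 2 e^{-32 t} \sin(4 s) + e^{-50 t} \sin(5 s)$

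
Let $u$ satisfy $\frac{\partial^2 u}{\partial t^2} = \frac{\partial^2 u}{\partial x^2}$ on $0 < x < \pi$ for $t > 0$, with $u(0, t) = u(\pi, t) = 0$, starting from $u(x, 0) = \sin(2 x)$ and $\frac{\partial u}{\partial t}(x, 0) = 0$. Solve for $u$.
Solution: Separating variables: $u = \sum [A_n \cos(\omega_n t) + B_n \sin(\omega_n t)] \sin(nx)$, $\omega_n = n$. From ICs: $A_2=1$.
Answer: $u(x, t) = \sin(2 x) \cos(2 t)$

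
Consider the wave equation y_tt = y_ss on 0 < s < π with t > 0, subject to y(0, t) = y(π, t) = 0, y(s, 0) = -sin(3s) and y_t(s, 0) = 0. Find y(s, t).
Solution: Using separation of variables y = X(s)T(t):
Eigenfunctions: sin(ns), n = 1, 2, 3, ...
General solution: y(s, t) = Σ [A_n cos(n t) + B_n sin(n t)] sin(ns)
From y(s,0) = -sin(3s): A_3=-1. From y_t(s,0) = 0: all B_n = 0.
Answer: y(s, t) = -sin(3s)cos(3t)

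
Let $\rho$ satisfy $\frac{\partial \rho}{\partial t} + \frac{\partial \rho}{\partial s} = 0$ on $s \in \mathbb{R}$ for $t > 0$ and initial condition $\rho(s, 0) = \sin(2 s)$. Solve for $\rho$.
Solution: By characteristics ($ds/dt = 1$), $\rho(s,t) = f(s - t)$ with $f = \rho( \cdot , 0)$.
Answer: $\rho(s, t) = \sin(2 s - 2 t)$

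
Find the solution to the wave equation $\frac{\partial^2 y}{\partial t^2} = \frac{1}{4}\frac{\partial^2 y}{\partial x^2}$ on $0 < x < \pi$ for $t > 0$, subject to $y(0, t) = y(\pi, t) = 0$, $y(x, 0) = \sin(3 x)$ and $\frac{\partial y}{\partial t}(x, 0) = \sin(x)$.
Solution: Using separation of variables $y = X(x)T(t)$:
Eigenfunctions: $\sin(nx)$, $n = 1, 2, 3, \ldots$
General solution: $y(x, t) = \sum [A_n \cos(n t/2) + B_n \sin(n t/2)] \sin(nx)$
From $y(x,0) = \sin(3 x)$: $A_3=1$. From $y_t(x,0) = \sin(x)$, using $y_t(x,0) = \sum \omega_n B_n \sin(nx)$ with $\omega_n = n/2$: $B_1 = 1/(1/2) = 2$.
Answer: $y(x, t) = 2 \sin(t/2) \sin(x) + \sin(3 x) \cos(3 t/2)$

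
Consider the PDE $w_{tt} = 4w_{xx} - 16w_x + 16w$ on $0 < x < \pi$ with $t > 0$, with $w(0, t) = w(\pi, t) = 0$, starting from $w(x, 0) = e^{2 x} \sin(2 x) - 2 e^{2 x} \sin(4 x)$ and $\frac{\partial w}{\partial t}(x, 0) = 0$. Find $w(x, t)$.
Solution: Substitute $w = e^{2x}u$.
Then $w_x = e^{2x}(u_x + 2u)$, $w_{xx} = e^{2x}(u_{xx} + 4u_x + 4u)$, $w_{tt} = e^{2x}u_{tt}$; substituting and dividing by $e^{2x}$, the lower-order terms cancel: $u_{tt} = 4u_{xx}$ (standard wave equation).
Data for $u$: $u(x,0) = e^{-2x}w(x,0) = \sin(2 x) - 2 \sin(4 x)$; $u_t(x,0) = e^{-2x}w_t(x,0) = 0$. The boundary conditions carry over: $u(0,t) = u(\pi,t) = 0$.
Separating variables: $u = \sum [A_n \cos(\omega_n t) + B_n \sin(\omega_n t)] \sin(nx)$, $\omega_n = 2n$. From ICs: $A_2=1, A_4=-2$.
So $u(x,t) = \sin(2 x) \cos(4 t) - 2 \sin(4 x) \cos(8 t)$, and $w(x,t) = e^{2x}u(x,t)$.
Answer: $w(x, t) = e^{2 x} \sin(2 x) \cos(4 t) - 2 e^{2 x} \sin(4 x) \cos(8 t)$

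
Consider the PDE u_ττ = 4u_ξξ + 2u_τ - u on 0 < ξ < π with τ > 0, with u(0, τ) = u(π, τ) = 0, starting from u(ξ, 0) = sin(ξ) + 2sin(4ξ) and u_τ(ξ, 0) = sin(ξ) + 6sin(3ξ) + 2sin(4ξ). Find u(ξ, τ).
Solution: Substitute u = exp(τ)w.
Then u_τ = exp(τ)(w_τ + w), u_ττ = exp(τ)(w_ττ + 2w_τ + w), u_ξξ = exp(τ)w_ξξ; substituting and dividing by exp(τ), the lower-order terms cancel: w_ττ = 4w_ξξ (standard wave equation).
Data for w: w(ξ,0) = u(ξ,0) = sin(ξ) + 2sin(4ξ); w_τ(ξ,0) = u_τ(ξ,0) - u(ξ,0) = 6sin(3ξ). The boundary conditions carry over: w(0,τ) = w(π,τ) = 0.
Separating variables: w = Σ [A_n cos(ω_n τ) + B_n sin(ω_n τ)] sin(nξ), ω_n = 2n. From ICs (B_n = velocity coefficient / ω_n): A_1=1, A_4=2, B_3=1.
So w(ξ,τ) = sin(ξ)cos(2τ) + sin(3ξ)sin(6τ) + 2sin(4ξ)cos(8τ), and u(ξ,τ) = exp(τ)w(ξ,τ).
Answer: u(ξ, τ) = exp(τ)sin(ξ)cos(2τ) + exp(τ)sin(3ξ)sin(6τ) + 2exp(τ)sin(4ξ)cos(8τ)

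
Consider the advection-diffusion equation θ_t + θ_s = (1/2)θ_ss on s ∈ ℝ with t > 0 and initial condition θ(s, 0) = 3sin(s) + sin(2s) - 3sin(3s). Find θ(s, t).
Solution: Change to a moving frame: let η = s - t, σ = t and write θ(s,t) = u(η,σ).
By the chain rule θ_t = u_σ - u_η, θ_s = u_η, θ_ss = u_ηη.
Then θ_t + θ_s = u_σ: the advection term cancels and the PDE becomes the heat equation u_σ = (1/2)u_ηη on η ∈ ℝ.
Initial data: u(η,0) = θ(η,0) = 3sin(η) + sin(2η) - 3sin(3η).
On η ∈ ℝ each mode satisfies (sin(nη))″ = -n² sin(nη), so exp(-n²σ/2) sin(nη) solves the heat equation; by superposition u(η,σ) = Σ c_n exp(-n²σ/2) sin(nη).
Reading off the coefficients: c_1=3, c_2=1, c_3=-3, so u(η,σ) = exp(-2σ)sin(2η) + 3exp(-σ/2)sin(η) - 3exp(-9σ/2)sin(3η).
Substituting back η = s - t, σ = t: θ(s,t) = u(s - t, t).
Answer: θ(s, t) = exp(-2t)sin(2s - 2t) + 3exp(-t/2)sin(s - t) - 3exp(-9t/2)sin(3s - 3t)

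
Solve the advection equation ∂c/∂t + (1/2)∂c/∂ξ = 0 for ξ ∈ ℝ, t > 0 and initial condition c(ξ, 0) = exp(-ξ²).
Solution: By characteristics (dξ/dt = 1/2), c(ξ,t) = f(ξ - (1/2)t) with f = c(·, 0).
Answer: c(ξ, t) = exp(-(-t/2 + ξ)²)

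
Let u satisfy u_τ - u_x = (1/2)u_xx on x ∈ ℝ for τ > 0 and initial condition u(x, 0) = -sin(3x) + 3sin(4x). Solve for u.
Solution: Moving frame: η = x + τ, σ = τ, u = w(η,σ), so u_τ = w_σ + w_η and u_xx = w_ηη.
Hence u_τ - u_x = w_σ and the PDE becomes the heat equation w_σ = (1/2)w_ηη on η ∈ ℝ.
Initial data: w(η,0) = u(η,0) = -sin(3η) + 3sin(4η). Each mode sin(nη) decays as exp(-n²σ/2) on ℝ, so w(η,σ) = Σ c_n exp(-n²σ/2) sin(nη) with c_3=-1, c_4=3: w(η,σ) = 3exp(-8σ)sin(4η) - exp(-9σ/2)sin(3η).
Substituting back: u(x,τ) = w(x + τ, τ).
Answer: u(x, τ) = 3exp(-8τ)sin(4x + 4τ) - exp(-9τ/2)sin(3x + 3τ)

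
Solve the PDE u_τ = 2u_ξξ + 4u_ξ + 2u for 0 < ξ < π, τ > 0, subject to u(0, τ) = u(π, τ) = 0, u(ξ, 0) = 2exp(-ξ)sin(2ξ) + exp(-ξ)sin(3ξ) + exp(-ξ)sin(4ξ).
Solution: Substitute u = exp(-ξ)w.
Then u_ξ = exp(-ξ)(w_ξ - w), u_ξξ = exp(-ξ)(w_ξξ - 2w_ξ + w), u_τ = exp(-ξ)w_τ; substituting and dividing by exp(-ξ), the lower-order terms cancel: w_τ = 2w_ξξ (standard heat equation).
Data for w: w(ξ,0) = exp(ξ)u(ξ,0) = 2sin(2ξ) + sin(3ξ) + sin(4ξ). The boundary conditions carry over: w(0,τ) = w(π,τ) = 0.
Separating variables: w = Σ c_n exp(-2n²τ) sin(nξ). From w(ξ,0) = 2sin(2ξ) + sin(3ξ) + sin(4ξ): c_2=2, c_3=1, c_4=1.
So w(ξ,τ) = 2exp(-8τ)sin(2ξ) + exp(-18τ)sin(3ξ) + exp(-32τ)sin(4ξ), and u(ξ,τ) = exp(-ξ)w(ξ,τ).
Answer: u(ξ, τ) = 2exp(-ξ)exp(-8τ)sin(2ξ) + exp(-ξ)exp(-18τ)sin(3ξ) + exp(-ξ)exp(-32τ)sin(4ξ)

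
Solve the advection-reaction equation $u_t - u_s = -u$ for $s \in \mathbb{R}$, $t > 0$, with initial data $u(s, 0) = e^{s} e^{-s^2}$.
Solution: Substitute $u = e^{s}w$.
Then $u_s = e^{s}(w_s + w)$, $u_t = e^{s}w_t$; substituting and dividing by $e^{s}$, the lower-order terms cancel: $w_t - w_s = 0$ (standard advection equation).
Data for $w$: $w(s,0) = e^{-s}u(s,0) = e^{-s^2}$.
By characteristics ($ds/dt = -1$), $w(s,t) = f(s + t)$ with $f = w( \cdot , 0)$.
So $w(s,t) = e^{-(s + t)^2}$, and $u(s,t) = e^{s}w(s,t)$.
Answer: $u(s, t) = e^{s} e^{-(s + t)^2}$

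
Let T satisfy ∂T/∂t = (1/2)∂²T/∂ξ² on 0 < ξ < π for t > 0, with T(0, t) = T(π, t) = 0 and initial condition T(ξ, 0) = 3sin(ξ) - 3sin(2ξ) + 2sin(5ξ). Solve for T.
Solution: Separating variables: T = Σ c_n exp(-n²t/2) sin(nξ). From T(ξ,0) = 3sin(ξ) - 3sin(2ξ) + 2sin(5ξ): c_1=3, c_2=-3, c_5=2.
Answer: T(ξ, t) = -3exp(-2t)sin(2ξ) + 3exp(-t/2)sin(ξ) + 2exp(-25t/2)sin(5ξ)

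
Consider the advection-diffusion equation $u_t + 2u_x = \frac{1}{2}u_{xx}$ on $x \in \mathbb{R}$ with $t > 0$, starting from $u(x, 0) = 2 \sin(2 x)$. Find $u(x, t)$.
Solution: Change to a moving frame: let $\eta = x - 2t$, $\sigma = t$ and write $u(x,t) = w(\eta,\sigma)$.
By the chain rule $u_t = w_{\sigma} - 2w_{\eta}$, $u_x = w_{\eta}$, $u_{xx} = w_{\eta\eta}$.
Then $u_t + 2u_x = w_{\sigma}$: the advection term cancels and the PDE becomes the heat equation $w_{\sigma} = \frac{1}{2}w_{\eta\eta}$ on $\eta \in \mathbb{R}$.
Initial data: $w(\eta,0) = u(\eta,0) = 2 \sin(2 \eta)$.
On $\eta \in \mathbb{R}$ each mode satisfies $(\sin(n\eta))'' = -n^2 \sin(n\eta)$, so $e^{-n^2\sigma/2} \sin(n\eta)$ solves the heat equation; by superposition $w(\eta,\sigma) = \sum c_n e^{-n^2\sigma/2} \sin(n\eta)$.
Reading off the coefficients: $c_2=2$, so $w(\eta,\sigma) = 2 e^{-2 \sigma} \sin(2 \eta)$.
Substituting back $\eta = x - 2t$, $\sigma = t$: $u(x,t) = w(x - 2t, t)$.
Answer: $u(x, t) = -2 e^{-2 t} \sin(4 t - 2 x)$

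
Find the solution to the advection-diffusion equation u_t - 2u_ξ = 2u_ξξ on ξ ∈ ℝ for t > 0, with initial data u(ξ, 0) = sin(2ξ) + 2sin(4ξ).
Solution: Change to a moving frame: let η = ξ + 2t, σ = t and write u(ξ,t) = w(η,σ).
By the chain rule u_t = w_σ + 2w_η, u_ξ = w_η, u_ξξ = w_ηη.
Then u_t - 2u_ξ = w_σ: the advection term cancels and the PDE becomes the heat equation w_σ = 2w_ηη on η ∈ ℝ.
Initial data: w(η,0) = u(η,0) = sin(2η) + 2sin(4η).
On η ∈ ℝ each mode satisfies (sin(nη))″ = -n² sin(nη), so exp(-2n²σ) sin(nη) solves the heat equation; by superposition w(η,σ) = Σ c_n exp(-2n²σ) sin(nη).
Reading off the coefficients: c_2=1, c_4=2, so w(η,σ) = exp(-8σ)sin(2η) + 2exp(-32σ)sin(4η).
Substituting back η = ξ + 2t, σ = t: u(ξ,t) = w(ξ + 2t, t).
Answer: u(ξ, t) = exp(-8t)sin(4t + 2ξ) + 2exp(-32t)sin(8t + 4ξ)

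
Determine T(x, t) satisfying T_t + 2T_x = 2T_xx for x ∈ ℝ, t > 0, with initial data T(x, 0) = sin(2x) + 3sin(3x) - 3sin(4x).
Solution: Moving frame: η = x - 2t, σ = t, T = u(η,σ), so T_t = u_σ - 2u_η and T_xx = u_ηη.
Hence T_t + 2T_x = u_σ and the PDE becomes the heat equation u_σ = 2u_ηη on η ∈ ℝ.
Initial data: u(η,0) = T(η,0) = sin(2η) + 3sin(3η) - 3sin(4η). Each mode sin(nη) decays as exp(-2n²σ) on ℝ, so u(η,σ) = Σ c_n exp(-2n²σ) sin(nη) with c_2=1, c_3=3, c_4=-3: u(η,σ) = exp(-8σ)sin(2η) + 3exp(-18σ)sin(3η) - 3exp(-32σ)sin(4η).
Substituting back: T(x,t) = u(x - 2t, t).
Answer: T(x, t) = -exp(-8t)sin(4t - 2x) - 3exp(-18t)sin(6t - 3x) + 3exp(-32t)sin(8t - 4x)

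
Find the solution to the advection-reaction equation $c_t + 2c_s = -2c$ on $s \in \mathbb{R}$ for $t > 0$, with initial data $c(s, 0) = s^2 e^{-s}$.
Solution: Substitute $c = e^{-s}u$.
Then $c_s = e^{-s}(u_s - u)$, $c_t = e^{-s}u_t$; substituting and dividing by $e^{-s}$, the lower-order terms cancel: $u_t + 2u_s = 0$ (standard advection equation).
Data for $u$: $u(s,0) = e^{s}c(s,0) = s^2$.
By characteristics ($ds/dt = 2$), $u(s,t) = f(s - 2t)$ with $f = u( \cdot , 0)$.
So $u(s,t) = s^2 - 4 s t + 4 t^2$, and $c(s,t) = e^{-s}u(s,t)$.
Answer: $c(s, t) = s^2 e^{-s} - 4 s t e^{-s} + 4 t^2 e^{-s}$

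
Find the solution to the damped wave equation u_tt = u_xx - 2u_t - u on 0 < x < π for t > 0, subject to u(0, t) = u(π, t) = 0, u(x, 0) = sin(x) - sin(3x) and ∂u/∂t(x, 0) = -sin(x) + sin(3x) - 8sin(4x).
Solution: Substitute u = exp(-t)w, i.e. w = exp(t)u.
By the product rule, u_t = exp(-t)(w_t - w), u_tt = exp(-t)(w_tt - 2w_t + w), u_xx = exp(-t)w_xx.
Substituting into the PDE and dividing by exp(-t): w_tt - 2w_t + w = w_xx - 2(w_t - w) - w.
The lower-order terms cancel, leaving the standard wave equation w_tt = w_xx.
Initial data for w: w(x,0) = u(x,0) = sin(x) - sin(3x); w_t(x,0) = u_t(x,0) + u(x,0) = -8sin(4x). The boundary conditions carry over: w(0,t) = w(π,t) = 0.
Solve for w:
  Using separation of variables w = X(x)T(t):
  Eigenfunctions: sin(nx), n = 1, 2, 3, ...
  General solution: w(x, t) = Σ [A_n cos(n t) + B_n sin(n t)] sin(nx)
  From w(x,0) = sin(x) - sin(3x): A_1=1, A_3=-1. From w_t(x,0) = -8sin(4x), using w_t(x,0) = Σ ω_n B_n sin(nx) with ω_n = n: B_4 = (-8)/4 = -2.
Hence w(x,t) = -2sin(4t)sin(4x) + sin(x)cos(t) - sin(3x)cos(3t).
Transform back: u(x,t) = exp(-t)w(x,t).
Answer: u(x, t) = -2exp(-t)sin(4t)sin(4x) + exp(-t)sin(x)cos(t) - exp(-t)sin(3x)cos(3t)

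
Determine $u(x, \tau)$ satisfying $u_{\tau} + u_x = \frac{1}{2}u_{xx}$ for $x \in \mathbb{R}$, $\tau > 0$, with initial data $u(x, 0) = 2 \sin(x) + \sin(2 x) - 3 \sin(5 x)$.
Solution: Change to a moving frame: let $\eta = x - \tau$, $\sigma = \tau$ and write $u(x,\tau) = w(\eta,\sigma)$.
By the chain rule $u_{\tau} = w_{\sigma} - w_{\eta}$, $u_x = w_{\eta}$, $u_{xx} = w_{\eta\eta}$.
Then $u_{\tau} + u_x = w_{\sigma}$: the advection term cancels and the PDE becomes the heat equation $w_{\sigma} = \frac{1}{2}w_{\eta\eta}$ on $\eta \in \mathbb{R}$.
Initial data: $w(\eta,0) = u(\eta,0) = 2 \sin(\eta) + \sin(2 \eta) - 3 \sin(5 \eta)$.
On $\eta \in \mathbb{R}$ each mode satisfies $(\sin(n\eta))'' = -n^2 \sin(n\eta)$, so $e^{-n^2\sigma/2} \sin(n\eta)$ solves the heat equation; by superposition $w(\eta,\sigma) = \sum c_n e^{-n^2\sigma/2} \sin(n\eta)$.
Reading off the coefficients: $c_1=2, c_2=1, c_5=-3$, so $w(\eta,\sigma) = e^{-2 \sigma} \sin(2 \eta) + 2 e^{-\sigma/2} \sin(\eta) - 3 e^{-25 \sigma/2} \sin(5 \eta)$.
Substituting back $\eta = x - \tau$, $\sigma = \tau$: $u(x,\tau) = w(x - \tau, \tau)$.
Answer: $u(x, \tau) = - e^{-2 \tau} \sin(2 \tau - 2 x) - 2 e^{-\tau/2} \sin(\tau - x) + 3 e^{-25 \tau/2} \sin(5 \tau - 5 x)$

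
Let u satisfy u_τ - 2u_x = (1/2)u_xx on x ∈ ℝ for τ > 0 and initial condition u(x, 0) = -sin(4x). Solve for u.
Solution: Change to a moving frame: let η = x + 2τ, σ = τ and write u(x,τ) = w(η,σ).
By the chain rule u_τ = w_σ + 2w_η, u_x = w_η, u_xx = w_ηη.
Then u_τ - 2u_x = w_σ: the advection term cancels and the PDE becomes the heat equation w_σ = (1/2)w_ηη on η ∈ ℝ.
Initial data: w(η,0) = u(η,0) = -sin(4η).
On η ∈ ℝ each mode satisfies (sin(nη))″ = -n² sin(nη), so exp(-n²σ/2) sin(nη) solves the heat equation; by superposition w(η,σ) = Σ c_n exp(-n²σ/2) sin(nη).
Reading off the coefficients: c_4=-1, so w(η,σ) = -exp(-8σ)sin(4η).
Substituting back η = x + 2τ, σ = τ: u(x,τ) = w(x + 2τ, τ).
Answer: u(x, τ) = -exp(-8τ)sin(4x + 8τ)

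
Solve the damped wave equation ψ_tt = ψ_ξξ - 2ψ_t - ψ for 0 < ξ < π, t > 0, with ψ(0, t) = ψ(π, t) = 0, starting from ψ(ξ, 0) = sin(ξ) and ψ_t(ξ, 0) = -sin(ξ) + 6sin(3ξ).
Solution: Substitute ψ = exp(-t)u.
Then ψ_t = exp(-t)(u_t - u), ψ_tt = exp(-t)(u_tt - 2u_t + u), ψ_ξξ = exp(-t)u_ξξ; substituting and dividing by exp(-t), the lower-order terms cancel: u_tt = u_ξξ (standard wave equation).
Data for u: u(ξ,0) = ψ(ξ,0) = sin(ξ); u_t(ξ,0) = ψ_t(ξ,0) + ψ(ξ,0) = 6sin(3ξ). The boundary conditions carry over: u(0,t) = u(π,t) = 0.
Separating variables: u = Σ [A_n cos(ω_n t) + B_n sin(ω_n t)] sin(nξ), ω_n = n. From ICs (B_n = velocity coefficient / ω_n): A_1=1, B_3=2.
So u(ξ,t) = 2sin(3t)sin(3ξ) + sin(ξ)cos(t), and ψ(ξ,t) = exp(-t)u(ξ,t).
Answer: ψ(ξ, t) = 2exp(-t)sin(3t)sin(3ξ) + exp(-t)sin(ξ)cos(t)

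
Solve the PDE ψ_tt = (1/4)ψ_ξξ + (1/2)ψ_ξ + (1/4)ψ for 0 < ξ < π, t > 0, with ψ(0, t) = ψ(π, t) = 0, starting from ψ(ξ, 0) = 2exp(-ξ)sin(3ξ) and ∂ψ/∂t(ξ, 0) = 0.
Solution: Substitute ψ = exp(-ξ)u, i.e. u = exp(ξ)ψ.
By the product rule, ψ_ξ = exp(-ξ)(u_ξ - u), ψ_ξξ = exp(-ξ)(u_ξξ - 2u_ξ + u), ψ_tt = exp(-ξ)u_tt.
Substituting into the PDE and dividing by exp(-ξ): u_tt = (1/4)(u_ξξ - 2u_ξ + u) + (1/2)(u_ξ - u) + (1/4)u.
The lower-order terms cancel, leaving the standard wave equation u_tt = (1/4)u_ξξ.
Initial data for u: u(ξ,0) = exp(ξ)ψ(ξ,0) = 2sin(3ξ); u_t(ξ,0) = exp(ξ)ψ_t(ξ,0) = 0. The boundary conditions carry over: u(0,t) = u(π,t) = 0.
Solve for u:
  Using separation of variables u = X(ξ)T(t):
  Eigenfunctions: sin(nξ), n = 1, 2, 3, ...
  General solution: u(ξ, t) = Σ [A_n cos(n t/2) + B_n sin(n t/2)] sin(nξ)
  From u(ξ,0) = 2sin(3ξ): A_3=2. From u_t(ξ,0) = 0: all B_n = 0.
Hence u(ξ,t) = 2sin(3ξ)cos(3t/2).
Transform back: ψ(ξ,t) = exp(-ξ)u(ξ,t).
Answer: ψ(ξ, t) = 2exp(-ξ)sin(3ξ)cos(3t/2)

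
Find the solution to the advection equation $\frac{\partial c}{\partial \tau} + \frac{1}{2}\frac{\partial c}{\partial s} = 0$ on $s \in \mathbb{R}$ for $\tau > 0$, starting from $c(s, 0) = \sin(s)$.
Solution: By method of characteristics (waves move right with speed 1/2):
Along characteristics $s - \frac{1}{2}\tau =$ const, $c$ is constant, so $c(s,\tau) = f(s - \frac{1}{2}\tau)$ with $f = c( \cdot , 0)$.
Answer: $c(s, \tau) = - \sin(\tau/2 - s)$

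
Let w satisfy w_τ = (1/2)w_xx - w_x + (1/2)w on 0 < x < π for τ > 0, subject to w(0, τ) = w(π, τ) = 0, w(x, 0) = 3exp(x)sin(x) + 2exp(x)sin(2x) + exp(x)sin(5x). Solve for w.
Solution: Substitute w = exp(x)u.
Then w_x = exp(x)(u_x + u), w_xx = exp(x)(u_xx + 2u_x + u), w_τ = exp(x)u_τ; substituting and dividing by exp(x), the lower-order terms cancel: u_τ = (1/2)u_xx (standard heat equation).
Data for u: u(x,0) = exp(-x)w(x,0) = 3sin(x) + 2sin(2x) + sin(5x). The boundary conditions carry over: u(0,τ) = u(π,τ) = 0.
Separating variables: u = Σ c_n exp(-n²τ/2) sin(nx). From u(x,0) = 3sin(x) + 2sin(2x) + sin(5x): c_1=3, c_2=2, c_5=1.
So u(x,τ) = 2exp(-2τ)sin(2x) + 3exp(-τ/2)sin(x) + exp(-25τ/2)sin(5x), and w(x,τ) = exp(x)u(x,τ).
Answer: w(x, τ) = 2exp(x)exp(-2τ)sin(2x) + 3exp(x)exp(-τ/2)sin(x) + exp(x)exp(-25τ/2)sin(5x)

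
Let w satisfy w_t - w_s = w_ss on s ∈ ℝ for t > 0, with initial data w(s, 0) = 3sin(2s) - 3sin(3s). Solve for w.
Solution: Moving frame: η = s + t, σ = t, w = u(η,σ), so w_t = u_σ + u_η and w_ss = u_ηη.
Hence w_t - w_s = u_σ and the PDE becomes the heat equation u_σ = u_ηη on η ∈ ℝ.
Initial data: u(η,0) = w(η,0) = 3sin(2η) - 3sin(3η). Each mode sin(nη) decays as exp(-n²σ) on ℝ, so u(η,σ) = Σ c_n exp(-n²σ) sin(nη) with c_2=3, c_3=-3: u(η,σ) = 3exp(-4σ)sin(2η) - 3exp(-9σ)sin(3η).
Substituting back: w(s,t) = u(s + t, t).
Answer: w(s, t) = 3exp(-4t)sin(2s + 2t) - 3exp(-9t)sin(3s + 3t)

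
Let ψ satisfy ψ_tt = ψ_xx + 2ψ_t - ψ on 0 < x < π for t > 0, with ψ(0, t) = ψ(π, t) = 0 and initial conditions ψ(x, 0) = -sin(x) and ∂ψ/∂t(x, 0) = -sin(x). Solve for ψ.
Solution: Substitute ψ = exp(t)u, i.e. u = exp(-t)ψ.
By the product rule, ψ_t = exp(t)(u_t + u), ψ_tt = exp(t)(u_tt + 2u_t + u), ψ_xx = exp(t)u_xx.
Substituting into the PDE and dividing by exp(t): u_tt + 2u_t + u = u_xx + 2(u_t + u) - u.
The lower-order terms cancel, leaving the standard wave equation u_tt = u_xx.
Initial data for u: u(x,0) = ψ(x,0) = -sin(x); u_t(x,0) = ψ_t(x,0) - ψ(x,0) = 0. The boundary conditions carry over: u(0,t) = u(π,t) = 0.
Solve for u:
  Using separation of variables u = X(x)T(t):
  Eigenfunctions: sin(nx), n = 1, 2, 3, ...
  General solution: u(x, t) = Σ [A_n cos(n t) + B_n sin(n t)] sin(nx)
  From u(x,0) = -sin(x): A_1=-1. From u_t(x,0) = 0: all B_n = 0.
Hence u(x,t) = -sin(x)cos(t).
Transform back: ψ(x,t) = exp(t)u(x,t).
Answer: ψ(x, t) = -exp(t)sin(x)cos(t)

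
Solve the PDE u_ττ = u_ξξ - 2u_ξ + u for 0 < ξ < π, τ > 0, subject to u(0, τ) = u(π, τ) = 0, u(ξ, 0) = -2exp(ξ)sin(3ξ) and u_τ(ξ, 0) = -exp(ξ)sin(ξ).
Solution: Substitute u = exp(ξ)w, i.e. w = exp(-ξ)u.
By the product rule, u_ξ = exp(ξ)(w_ξ + w), u_ξξ = exp(ξ)(w_ξξ + 2w_ξ + w), u_ττ = exp(ξ)w_ττ.
Substituting into the PDE and dividing by exp(ξ): w_ττ = (w_ξξ + 2w_ξ + w) - 2(w_ξ + w) + w.
The lower-order terms cancel, leaving the standard wave equation w_ττ = w_ξξ.
Initial data for w: w(ξ,0) = exp(-ξ)u(ξ,0) = -2sin(3ξ); w_τ(ξ,0) = exp(-ξ)u_τ(ξ,0) = -sin(ξ). The boundary conditions carry over: w(0,τ) = w(π,τ) = 0.
Solve for w:
  Using separation of variables w = X(ξ)T(τ):
  Eigenfunctions: sin(nξ), n = 1, 2, 3, ...
  General solution: w(ξ, τ) = Σ [A_n cos(n τ) + B_n sin(n τ)] sin(nξ)
  From w(ξ,0) = -2sin(3ξ): A_3=-2. From w_τ(ξ,0) = -sin(ξ), using w_τ(ξ,0) = Σ ω_n B_n sin(nξ) with ω_n = n: B_1 = (-1)/1 = -1.
Hence w(ξ,τ) = -sin(ξ)sin(τ) - 2sin(3ξ)cos(3τ).
Transform back: u(ξ,τ) = exp(ξ)w(ξ,τ).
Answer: u(ξ, τ) = -exp(ξ)sin(ξ)sin(τ) - 2exp(ξ)sin(3ξ)cos(3τ)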